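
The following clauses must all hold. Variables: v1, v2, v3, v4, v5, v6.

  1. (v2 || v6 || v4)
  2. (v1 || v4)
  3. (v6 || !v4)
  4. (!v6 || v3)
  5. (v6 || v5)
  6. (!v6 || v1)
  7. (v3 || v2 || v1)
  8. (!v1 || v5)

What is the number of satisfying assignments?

6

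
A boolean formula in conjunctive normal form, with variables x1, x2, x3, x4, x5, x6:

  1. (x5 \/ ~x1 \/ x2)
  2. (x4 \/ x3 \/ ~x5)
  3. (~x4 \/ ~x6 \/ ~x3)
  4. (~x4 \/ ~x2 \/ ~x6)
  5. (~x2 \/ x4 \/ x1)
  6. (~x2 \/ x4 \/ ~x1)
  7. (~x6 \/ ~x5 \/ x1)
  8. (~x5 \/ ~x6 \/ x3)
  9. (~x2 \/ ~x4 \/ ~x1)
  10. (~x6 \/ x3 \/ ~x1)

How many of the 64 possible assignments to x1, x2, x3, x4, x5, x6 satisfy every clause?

18

Split on x1, then x4.
  x1=T, x4=T: remaining (x2,x3,x5,x6) ∈ {(F,F,T,F); (F,T,T,F)} — 2.
  x1=T, x4=F: remaining (x2,x3,x5,x6) ∈ {(F,T,T,F); (F,T,T,T)} — 2.
  x1=F, x4=T: 9 of the 16 assignments to (x2,x3,x5,x6) work.
  x1=F, x4=F: 5 of the 16 assignments to (x2,x3,x5,x6) work.
Total: 2 + 2 + 9 + 5 = 18.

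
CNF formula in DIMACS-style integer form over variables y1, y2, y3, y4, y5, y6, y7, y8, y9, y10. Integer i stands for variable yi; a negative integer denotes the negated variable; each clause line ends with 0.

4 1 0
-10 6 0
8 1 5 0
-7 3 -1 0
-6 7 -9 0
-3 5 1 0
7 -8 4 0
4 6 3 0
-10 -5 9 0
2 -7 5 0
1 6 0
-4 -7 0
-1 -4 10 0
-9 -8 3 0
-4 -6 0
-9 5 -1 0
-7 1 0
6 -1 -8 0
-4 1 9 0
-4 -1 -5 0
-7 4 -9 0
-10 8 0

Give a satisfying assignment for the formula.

y2 occurs only positively in the remaining clauses — set y2 = True.
Set y1 = True and propagate.
Set y3 = True and propagate.
The remaining clauses are satisfied by y4 = False, y5 = True, y6 = True, y7 = True, y8 = False, y9 = False, y10 = False.

y1=1, y2=1, y3=1, y4=0, y5=1, y6=1, y7=1, y8=0, y9=0, y10=0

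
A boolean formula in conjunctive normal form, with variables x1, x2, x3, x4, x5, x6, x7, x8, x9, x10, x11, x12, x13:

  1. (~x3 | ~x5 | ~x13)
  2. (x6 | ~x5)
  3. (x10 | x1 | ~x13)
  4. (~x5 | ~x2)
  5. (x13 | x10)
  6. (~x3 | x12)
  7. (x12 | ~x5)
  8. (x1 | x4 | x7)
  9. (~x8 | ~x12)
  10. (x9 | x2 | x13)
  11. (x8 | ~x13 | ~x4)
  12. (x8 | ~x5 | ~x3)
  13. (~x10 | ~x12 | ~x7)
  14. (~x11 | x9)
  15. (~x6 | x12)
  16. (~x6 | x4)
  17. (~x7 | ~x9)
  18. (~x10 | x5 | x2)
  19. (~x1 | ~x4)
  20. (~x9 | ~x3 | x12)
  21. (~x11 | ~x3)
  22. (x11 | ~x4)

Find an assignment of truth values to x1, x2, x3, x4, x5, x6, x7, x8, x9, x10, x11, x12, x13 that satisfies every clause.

x1=1  x2=1  x3=0  x4=0  x5=0  x6=0  x7=0  x8=0  x9=1  x10=1  x11=1  x12=1  x13=1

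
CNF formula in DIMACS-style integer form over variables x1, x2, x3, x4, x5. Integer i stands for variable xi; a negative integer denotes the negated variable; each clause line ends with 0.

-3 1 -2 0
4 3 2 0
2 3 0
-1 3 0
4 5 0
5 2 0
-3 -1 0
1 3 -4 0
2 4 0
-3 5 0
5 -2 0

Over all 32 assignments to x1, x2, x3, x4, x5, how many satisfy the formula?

2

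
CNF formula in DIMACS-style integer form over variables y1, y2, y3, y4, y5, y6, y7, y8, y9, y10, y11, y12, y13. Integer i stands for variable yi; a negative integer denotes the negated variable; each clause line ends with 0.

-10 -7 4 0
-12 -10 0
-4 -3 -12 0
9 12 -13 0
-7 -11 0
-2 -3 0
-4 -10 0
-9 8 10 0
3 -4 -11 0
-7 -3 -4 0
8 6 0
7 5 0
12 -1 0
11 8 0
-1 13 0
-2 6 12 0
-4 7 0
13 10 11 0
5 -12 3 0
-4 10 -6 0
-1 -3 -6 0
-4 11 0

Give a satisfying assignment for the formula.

y1=F, y2=F, y3=T, y4=F, y5=T, y6=F, y7=F, y8=T, y9=F, y10=F, y11=F, y12=T, y13=T

Pure literal: y1 appears only negated; assign y1 = False.
Pure literal: y2 appears only negated; assign y2 = False.
Set y3 = True and propagate.
Try y4 = False.
Branch on y5: take y5 = True.
The remaining clauses are satisfied by y6 = False, y7 = False, y8 = True, y9 = False, y10 = False, y11 = False, y12 = True, y13 = True.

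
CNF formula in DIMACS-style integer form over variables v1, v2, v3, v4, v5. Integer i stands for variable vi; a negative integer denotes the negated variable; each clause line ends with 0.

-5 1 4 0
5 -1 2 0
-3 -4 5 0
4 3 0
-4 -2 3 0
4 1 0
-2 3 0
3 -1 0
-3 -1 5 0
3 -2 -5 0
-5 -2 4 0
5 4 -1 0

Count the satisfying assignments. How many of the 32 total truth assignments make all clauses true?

Satisfying assignments:
  v1=F v2=F v3=F v4=T v5=F
  v1=F v2=F v3=F v4=T v5=T
  v1=F v2=F v3=T v4=T v5=T
  v1=F v2=T v3=T v4=T v5=T
  v1=T v2=F v3=T v4=F v5=T
  v1=T v2=F v3=T v4=T v5=T
  v1=T v2=T v3=T v4=T v5=T
Count: 7.

7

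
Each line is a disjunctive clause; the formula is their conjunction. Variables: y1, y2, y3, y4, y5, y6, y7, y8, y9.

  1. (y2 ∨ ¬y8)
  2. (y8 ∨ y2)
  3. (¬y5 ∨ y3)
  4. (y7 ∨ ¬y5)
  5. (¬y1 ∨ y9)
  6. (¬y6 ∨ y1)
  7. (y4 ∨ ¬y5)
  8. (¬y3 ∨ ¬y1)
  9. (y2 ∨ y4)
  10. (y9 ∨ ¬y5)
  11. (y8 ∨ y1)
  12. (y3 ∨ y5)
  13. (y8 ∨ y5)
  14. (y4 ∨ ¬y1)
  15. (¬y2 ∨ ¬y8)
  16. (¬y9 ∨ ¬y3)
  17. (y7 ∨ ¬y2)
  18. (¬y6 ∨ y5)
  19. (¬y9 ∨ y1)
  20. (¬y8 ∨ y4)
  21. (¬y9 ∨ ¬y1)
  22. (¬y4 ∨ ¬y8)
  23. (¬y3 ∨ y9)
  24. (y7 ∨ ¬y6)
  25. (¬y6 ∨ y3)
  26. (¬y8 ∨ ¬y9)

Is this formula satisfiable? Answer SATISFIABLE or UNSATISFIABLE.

UNSATISFIABLE

y8 = True:
  propagation gives y2=True; an empty clause results — contradiction.
y8 = False:
  propagation gives y2=True, y1=True, y9=True; an empty clause results — contradiction.
Every branch closes, so no satisfying assignment exists.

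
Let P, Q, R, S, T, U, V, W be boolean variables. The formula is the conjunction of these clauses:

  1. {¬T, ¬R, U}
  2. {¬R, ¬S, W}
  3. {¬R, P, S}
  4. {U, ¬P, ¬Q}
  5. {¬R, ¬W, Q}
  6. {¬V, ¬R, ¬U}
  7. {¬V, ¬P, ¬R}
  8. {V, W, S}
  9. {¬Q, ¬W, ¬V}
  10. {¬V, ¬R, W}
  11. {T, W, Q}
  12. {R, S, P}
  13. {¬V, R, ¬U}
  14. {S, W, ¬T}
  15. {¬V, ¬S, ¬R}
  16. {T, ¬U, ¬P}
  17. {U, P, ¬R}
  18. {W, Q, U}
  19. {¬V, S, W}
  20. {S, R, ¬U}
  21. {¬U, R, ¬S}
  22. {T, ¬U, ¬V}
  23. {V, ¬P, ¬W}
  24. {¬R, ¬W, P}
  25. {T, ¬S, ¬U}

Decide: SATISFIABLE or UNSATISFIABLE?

SATISFIABLE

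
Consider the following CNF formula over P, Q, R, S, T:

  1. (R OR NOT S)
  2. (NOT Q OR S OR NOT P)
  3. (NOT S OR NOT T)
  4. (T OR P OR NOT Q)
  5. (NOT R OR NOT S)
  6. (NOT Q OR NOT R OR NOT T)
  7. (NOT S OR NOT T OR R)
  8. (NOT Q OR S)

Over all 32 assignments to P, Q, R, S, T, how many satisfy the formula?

Split on S, then Q.
  S=T, Q=T: a clause becomes empty — 0.
  S=T, Q=F: a clause becomes empty — 0.
  S=F, Q=T: a clause becomes empty — 0.
  S=F, Q=F: P, R, T free → 2^3 = 8.
Total: 0 + 0 + 0 + 8 = 8.

8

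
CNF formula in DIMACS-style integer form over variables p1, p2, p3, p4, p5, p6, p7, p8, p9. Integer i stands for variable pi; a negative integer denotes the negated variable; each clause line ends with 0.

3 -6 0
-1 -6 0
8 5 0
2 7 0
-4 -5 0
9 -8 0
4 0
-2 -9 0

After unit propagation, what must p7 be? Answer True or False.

True

(p4) is a unit clause: p4 = True.
In (NOT p4 OR NOT p5), NOT p4 is now false; NOT p5 must hold, so p5 = False.
In (p8 OR p5), p5 is now false; p8 must hold, so p8 = True.
In (p9 OR NOT p8), NOT p8 is now false; p9 must hold, so p9 = True.
From (NOT p9 OR NOT p2) and p9 = True: p2 = False.
(p2 OR p7) with p2 = False leaves only p7, so p7 = True.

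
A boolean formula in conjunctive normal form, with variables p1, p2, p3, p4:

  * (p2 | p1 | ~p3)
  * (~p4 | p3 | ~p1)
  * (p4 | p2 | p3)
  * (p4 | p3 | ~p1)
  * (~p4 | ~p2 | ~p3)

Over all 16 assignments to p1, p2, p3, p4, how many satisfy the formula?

7

Satisfying assignments:
  p1=F p2=F p3=F p4=T
  p1=F p2=T p3=F p4=F
  p1=F p2=T p3=F p4=T
  p1=F p2=T p3=T p4=F
  p1=T p2=F p3=T p4=F
  p1=T p2=F p3=T p4=T
  p1=T p2=T p3=T p4=F
That's 7 in total.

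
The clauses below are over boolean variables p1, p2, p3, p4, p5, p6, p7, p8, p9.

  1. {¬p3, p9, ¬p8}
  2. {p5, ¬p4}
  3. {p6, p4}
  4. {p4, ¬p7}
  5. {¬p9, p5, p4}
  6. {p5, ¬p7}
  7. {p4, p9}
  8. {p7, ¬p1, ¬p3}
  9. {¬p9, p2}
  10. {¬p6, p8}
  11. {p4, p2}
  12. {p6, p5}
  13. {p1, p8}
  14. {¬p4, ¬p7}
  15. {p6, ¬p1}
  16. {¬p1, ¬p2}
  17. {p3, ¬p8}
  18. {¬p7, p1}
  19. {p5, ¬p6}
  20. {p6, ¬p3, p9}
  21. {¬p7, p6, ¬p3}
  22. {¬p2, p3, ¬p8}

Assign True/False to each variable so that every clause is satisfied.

p1=False, p2=True, p3=True, p4=True, p5=True, p6=False, p7=False, p8=True, p9=True

Check each clause:
  1. {p9, ¬p3, ¬p8} — p9 is true.
  2. {¬p4, p5} — p5 is true.
  3. {p4, p6} — p4 is true.
  4. {p4, ¬p7} — ¬p7 is true.
  5. {¬p9, p5, p4} — p4 is true.
  6. {p5, ¬p7} — ¬p7 is true.
  7. {p9, p4} — p9 is true.
  8. {¬p3, ¬p1, p7} — ¬p1 is true.
  9. {p2, ¬p9} — p2 is true.
  10. {¬p6, p8} — p8 is true.
  11. {p2, p4} — p2 is true.
  12. {p6, p5} — p5 is true.
  13. {p1, p8} — p8 is true.
  14. {¬p4, ¬p7} — ¬p7 is true.
  15. {¬p1, p6} — ¬p1 is true.
  16. {¬p1, ¬p2} — ¬p1 is true.
  17. {p3, ¬p8} — p3 is true.
  18. {¬p7, p1} — ¬p7 is true.
  19. {¬p6, p5} — ¬p6 is true.
  20. {p9, p6, ¬p3} — p9 is true.
  21. {p6, ¬p3, ¬p7} — ¬p7 is true.
  22. {¬p2, ¬p8, p3} — p3 is true.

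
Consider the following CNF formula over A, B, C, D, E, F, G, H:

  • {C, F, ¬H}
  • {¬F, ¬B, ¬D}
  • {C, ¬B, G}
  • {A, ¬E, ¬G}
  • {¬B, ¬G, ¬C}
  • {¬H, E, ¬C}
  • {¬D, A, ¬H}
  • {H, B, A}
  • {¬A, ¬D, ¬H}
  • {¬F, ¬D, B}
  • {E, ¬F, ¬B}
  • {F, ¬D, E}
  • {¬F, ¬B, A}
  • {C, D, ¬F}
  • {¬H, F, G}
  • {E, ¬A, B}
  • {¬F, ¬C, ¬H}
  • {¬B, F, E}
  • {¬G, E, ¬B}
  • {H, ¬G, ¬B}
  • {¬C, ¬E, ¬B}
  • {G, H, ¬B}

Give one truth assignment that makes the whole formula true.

A=True, B=False, C=False, D=False, E=True, F=False, G=False, H=False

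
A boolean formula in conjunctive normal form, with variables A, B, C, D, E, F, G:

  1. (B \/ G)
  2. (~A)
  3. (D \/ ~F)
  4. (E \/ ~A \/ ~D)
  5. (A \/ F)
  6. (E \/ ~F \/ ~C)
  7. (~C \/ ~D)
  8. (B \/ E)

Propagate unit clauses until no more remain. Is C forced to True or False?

False

(~A) is a unit clause: A = False.
In (A \/ F), A is now false; F must hold, so F = True.
From (D \/ ~F) and F = True: D = True.
From (~C \/ ~D) and D = True: C = False.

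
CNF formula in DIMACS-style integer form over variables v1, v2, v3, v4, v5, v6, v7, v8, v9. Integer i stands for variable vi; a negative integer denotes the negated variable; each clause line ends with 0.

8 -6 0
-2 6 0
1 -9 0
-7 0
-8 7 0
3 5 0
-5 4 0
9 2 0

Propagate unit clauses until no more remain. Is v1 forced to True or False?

True

(¬v7) stands alone — v7 = False.
(¬v8 ∨ v7) with v7 = False leaves only ¬v8, so v8 = False.
In (¬v6 ∨ v8), v8 is now false; ¬v6 must hold, so v6 = False.
(v6 ∨ ¬v2): since v6 = False, the clause reduces to (¬v2). v2 = False.
(v9 ∨ v2) with v2 = False leaves only v9, so v9 = True.
In (¬v9 ∨ v1), ¬v9 is now false; v1 must hold, so v1 = True.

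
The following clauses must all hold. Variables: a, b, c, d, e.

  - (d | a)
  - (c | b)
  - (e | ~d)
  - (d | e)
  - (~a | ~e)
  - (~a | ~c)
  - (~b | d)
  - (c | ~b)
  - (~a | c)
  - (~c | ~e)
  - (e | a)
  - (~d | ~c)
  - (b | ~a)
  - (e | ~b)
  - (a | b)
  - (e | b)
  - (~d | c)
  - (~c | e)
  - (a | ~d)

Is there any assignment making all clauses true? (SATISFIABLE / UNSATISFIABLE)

a = True:
  propagation gives e=False, d=False; an empty clause results — contradiction.
a = False:
  propagation gives d=True; an empty clause results — contradiction.
Every branch closes, so no satisfying assignment exists.

UNSATISFIABLE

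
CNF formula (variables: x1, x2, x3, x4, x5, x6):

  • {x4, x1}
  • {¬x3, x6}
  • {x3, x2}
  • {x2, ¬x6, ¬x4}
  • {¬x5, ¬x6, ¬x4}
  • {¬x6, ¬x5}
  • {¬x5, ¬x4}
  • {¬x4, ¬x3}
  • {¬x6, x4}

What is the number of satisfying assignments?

6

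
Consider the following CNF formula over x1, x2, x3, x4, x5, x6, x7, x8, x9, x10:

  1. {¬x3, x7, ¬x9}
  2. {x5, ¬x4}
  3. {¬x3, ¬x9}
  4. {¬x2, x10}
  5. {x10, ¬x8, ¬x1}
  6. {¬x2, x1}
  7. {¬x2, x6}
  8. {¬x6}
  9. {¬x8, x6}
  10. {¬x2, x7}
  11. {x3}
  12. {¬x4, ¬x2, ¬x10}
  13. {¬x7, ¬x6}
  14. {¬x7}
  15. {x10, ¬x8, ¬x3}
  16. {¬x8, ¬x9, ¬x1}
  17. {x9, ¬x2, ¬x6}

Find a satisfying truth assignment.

x1=True, x2=False, x3=True, x4=False, x5=False, x6=False, x7=False, x8=False, x9=False, x10=True

(¬x6) is a unit clause, so x6 = False.
(¬x2) is a unit clause, so x2 = False.
(¬x8) is a unit clause, so x8 = False.
(x3) is a unit clause, so x3 = True.
The clause (¬x9) is unit: x9 must be False.
The clause (¬x7) is unit: x7 must be False.
x4 occurs only negated in the remaining clauses — set x4 = False.
x1, x5, x10 are now unconstrained; take x1 = True, x5 = False, x10 = True.
Every clause has at least one true literal under this assignment.
Check each clause:
  1. {¬x3, x7, ¬x9} — ¬x9 is true.
  2. {x5, ¬x4} — ¬x4 is true.
  3. {¬x9, ¬x3} — ¬x9 is true.
  4. {x10, ¬x2} — x10 is true.
  5. {¬x8, x10, ¬x1} — ¬x8 is true.
  6. {x1, ¬x2} — x1 is true.
  7. {x6, ¬x2} — ¬x2 is true.
  8. {¬x6} — ¬x6 is true.
  9. {¬x8, x6} — ¬x8 is true.
  10. {¬x2, x7} — ¬x2 is true.
  11. {x3} — x3 is true.
  12. {¬x2, ¬x10, ¬x4} — ¬x4 is true.
  13. {¬x6, ¬x7} — ¬x7 is true.
  14. {¬x7} — ¬x7 is true.
  15. {x10, ¬x3, ¬x8} — ¬x8 is true.
  16. {¬x9, ¬x8, ¬x1} — ¬x8 is true.
  17. {x9, ¬x2, ¬x6} — ¬x6 is true.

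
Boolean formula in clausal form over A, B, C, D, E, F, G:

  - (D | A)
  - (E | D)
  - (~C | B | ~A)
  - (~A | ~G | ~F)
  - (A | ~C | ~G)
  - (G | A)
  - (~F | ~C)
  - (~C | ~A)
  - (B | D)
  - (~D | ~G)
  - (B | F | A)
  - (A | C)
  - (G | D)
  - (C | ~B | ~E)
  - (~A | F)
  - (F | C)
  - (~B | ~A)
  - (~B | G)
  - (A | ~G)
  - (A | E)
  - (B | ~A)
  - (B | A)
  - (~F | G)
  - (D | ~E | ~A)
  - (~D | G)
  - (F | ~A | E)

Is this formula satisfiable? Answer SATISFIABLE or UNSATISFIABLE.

UNSATISFIABLE

A = True:
  propagation gives C=False, F=True, G=False; an empty clause results — contradiction.
A = False:
  propagation gives D=True, G=True; an empty clause results — contradiction.
Every branch closes, so no satisfying assignment exists.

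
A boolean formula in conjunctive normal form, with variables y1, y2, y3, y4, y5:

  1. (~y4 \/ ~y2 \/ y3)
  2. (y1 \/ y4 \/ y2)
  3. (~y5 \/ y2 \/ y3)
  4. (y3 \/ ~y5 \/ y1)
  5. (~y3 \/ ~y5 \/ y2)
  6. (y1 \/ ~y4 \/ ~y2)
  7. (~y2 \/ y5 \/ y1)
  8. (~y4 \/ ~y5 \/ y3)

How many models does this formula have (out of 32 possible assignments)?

13

Case analysis on y2 and y3:
  y2=1, y3=1: 5 of the 8 assignments to (y1,y4,y5) work.
  y2=1, y3=0: remaining (y1,y4,y5) ∈ {(1,0,0); (1,0,1)} — 2.
  y2=0, y3=1: remaining (y1,y4,y5) ∈ {(0,1,0); (1,0,0); (1,1,0)} — 3.
  y2=0, y3=0: remaining (y1,y4,y5) ∈ {(0,1,0); (1,0,0); (1,1,0)} — 3.
Total: 5 + 2 + 3 + 3 = 13.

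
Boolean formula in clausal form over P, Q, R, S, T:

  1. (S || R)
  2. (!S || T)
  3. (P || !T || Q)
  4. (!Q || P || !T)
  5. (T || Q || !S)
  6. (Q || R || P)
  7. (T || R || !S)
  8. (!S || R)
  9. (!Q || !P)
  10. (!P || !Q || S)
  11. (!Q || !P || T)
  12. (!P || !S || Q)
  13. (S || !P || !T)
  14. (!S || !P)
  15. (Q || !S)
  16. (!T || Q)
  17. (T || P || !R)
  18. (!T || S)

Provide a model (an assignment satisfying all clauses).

P=True  Q=False  R=True  S=False  T=False

Check each clause:
  1. (S || R) — R is true.
  2. (T || !S) — !S is true.
  3. (Q || !T || P) — P is true.
  4. (!T || !Q || P) — P is true.
  5. (T || Q || !S) — !S is true.
  6. (P || Q || R) — P is true.
  7. (T || !S || R) — R is true.
  8. (R || !S) — R is true.
  9. (!Q || !P) — !Q is true.
  10. (!P || !Q || S) — !Q is true.
  11. (!P || T || !Q) — !Q is true.
  12. (!S || Q || !P) — !S is true.
  13. (!P || !T || S) — !T is true.
  14. (!S || !P) — !S is true.
  15. (Q || !S) — !S is true.
  16. (!T || Q) — !T is true.
  17. (P || !R || T) — P is true.
  18. (S || !T) — !T is true.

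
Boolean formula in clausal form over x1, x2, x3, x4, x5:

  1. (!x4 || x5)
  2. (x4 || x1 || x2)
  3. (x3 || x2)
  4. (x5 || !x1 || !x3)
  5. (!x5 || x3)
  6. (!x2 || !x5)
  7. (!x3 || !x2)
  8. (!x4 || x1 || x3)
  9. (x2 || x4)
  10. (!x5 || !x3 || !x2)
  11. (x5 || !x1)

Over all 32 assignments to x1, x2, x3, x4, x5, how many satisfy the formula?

Satisfying assignments:
  x1=F x2=F x3=T x4=T x5=T
  x1=F x2=T x3=F x4=F x5=F
  x1=T x2=F x3=T x4=T x5=T
Count: 3.

3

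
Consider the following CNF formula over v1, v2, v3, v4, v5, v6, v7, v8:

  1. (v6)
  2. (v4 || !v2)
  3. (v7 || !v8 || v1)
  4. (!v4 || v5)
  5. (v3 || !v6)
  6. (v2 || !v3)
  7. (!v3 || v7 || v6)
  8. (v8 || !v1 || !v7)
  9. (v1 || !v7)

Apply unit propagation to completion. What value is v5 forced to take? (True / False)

True

(v6) stands alone — v6 = True.
(v3 || !v6) with v6 = True leaves only v3, so v3 = True.
In (!v3 || v2), !v3 is now false; v2 must hold, so v2 = True.
(!v2 || v4): since v2 = True, the clause reduces to (v4). v4 = True.
From (v5 || !v4) and v4 = True: v5 = True.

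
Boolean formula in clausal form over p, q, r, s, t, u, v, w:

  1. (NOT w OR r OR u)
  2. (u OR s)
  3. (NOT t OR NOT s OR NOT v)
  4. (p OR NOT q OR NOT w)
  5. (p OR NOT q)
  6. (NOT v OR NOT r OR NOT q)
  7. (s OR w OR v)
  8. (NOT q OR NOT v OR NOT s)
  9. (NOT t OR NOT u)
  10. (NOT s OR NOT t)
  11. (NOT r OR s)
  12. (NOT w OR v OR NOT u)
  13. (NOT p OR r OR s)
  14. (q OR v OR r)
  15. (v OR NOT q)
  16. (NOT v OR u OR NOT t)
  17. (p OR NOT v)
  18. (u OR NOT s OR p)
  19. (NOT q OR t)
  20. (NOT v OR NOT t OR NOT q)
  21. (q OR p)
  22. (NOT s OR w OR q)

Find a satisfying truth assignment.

p=1, q=0, r=1, s=1, t=0, u=0, v=0, w=1

Check each clause:
  1. (NOT w OR r OR u) — r is true.
  2. (u OR s) — s is true.
  3. (NOT s OR NOT t OR NOT v) — NOT v is true.
  4. (p OR NOT w OR NOT q) — p is true.
  5. (p OR NOT q) — p is true.
  6. (NOT v OR NOT r OR NOT q) — NOT v is true.
  7. (s OR w OR v) — w is true.
  8. (NOT q OR NOT v OR NOT s) — NOT v is true.
  9. (NOT u OR NOT t) — NOT u is true.
  10. (NOT t OR NOT s) — NOT t is true.
  11. (s OR NOT r) — s is true.
  12. (NOT w OR v OR NOT u) — NOT u is true.
  13. (s OR r OR NOT p) — r is true.
  14. (q OR v OR r) — r is true.
  15. (v OR NOT q) — NOT q is true.
  16. (NOT t OR u OR NOT v) — NOT v is true.
  17. (p OR NOT v) — p is true.
  18. (NOT s OR u OR p) — p is true.
  19. (NOT q OR t) — NOT q is true.
  20. (NOT t OR NOT v OR NOT q) — NOT v is true.
  21. (p OR q) — p is true.
  22. (NOT s OR q OR w) — w is true.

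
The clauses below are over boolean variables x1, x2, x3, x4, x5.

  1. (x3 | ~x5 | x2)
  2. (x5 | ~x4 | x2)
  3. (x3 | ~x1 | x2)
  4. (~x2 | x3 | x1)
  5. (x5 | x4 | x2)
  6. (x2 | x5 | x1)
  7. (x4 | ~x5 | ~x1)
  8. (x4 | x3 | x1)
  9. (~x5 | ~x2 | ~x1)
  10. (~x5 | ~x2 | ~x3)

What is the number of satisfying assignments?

9

Case analysis on x2 and x5:
  x2=1, x5=1: a clause becomes empty — 0.
  x2=1, x5=0: x4 free; 3 ways for (x1,x3) × 2^1 = 6.
  x2=0, x5=1: remaining (x1,x3,x4) ∈ {(0,1,0); (0,1,1); (1,1,1)} — 3.
  x2=0, x5=0: a clause becomes empty — 0.
Total: 0 + 6 + 3 + 0 = 9.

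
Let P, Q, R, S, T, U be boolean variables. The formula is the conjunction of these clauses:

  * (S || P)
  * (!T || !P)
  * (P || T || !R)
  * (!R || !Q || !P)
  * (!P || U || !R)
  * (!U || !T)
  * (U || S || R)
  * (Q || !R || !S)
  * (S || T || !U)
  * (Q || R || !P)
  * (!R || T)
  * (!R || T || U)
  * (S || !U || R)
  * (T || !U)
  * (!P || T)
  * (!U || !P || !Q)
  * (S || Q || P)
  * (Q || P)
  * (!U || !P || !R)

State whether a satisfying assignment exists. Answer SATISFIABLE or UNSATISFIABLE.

Branch on P: take P = False.
  then S is forced to True.
  then Q is forced to True.
The remaining clauses are satisfied by R = False, T = True, U = False.
Every clause has at least one true literal under this assignment.
So P=F  Q=T  R=F  S=T  T=T  U=F is a satisfying assignment.

SATISFIABLE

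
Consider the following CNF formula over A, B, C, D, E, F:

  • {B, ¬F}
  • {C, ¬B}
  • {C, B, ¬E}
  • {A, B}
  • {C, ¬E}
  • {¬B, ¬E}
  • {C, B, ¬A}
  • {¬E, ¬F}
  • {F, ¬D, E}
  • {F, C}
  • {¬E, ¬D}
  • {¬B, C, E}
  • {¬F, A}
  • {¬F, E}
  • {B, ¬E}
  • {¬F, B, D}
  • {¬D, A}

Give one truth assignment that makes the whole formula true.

A = F, B = T, C = T, D = F, E = F, F = F

Pure literal: C appears only positively; assign C = True.
Set A = False and propagate.
  then B is forced to True.
  then E is forced to False.
  then F is forced to False.
  then D is forced to False.
Every clause has at least one true literal under this assignment.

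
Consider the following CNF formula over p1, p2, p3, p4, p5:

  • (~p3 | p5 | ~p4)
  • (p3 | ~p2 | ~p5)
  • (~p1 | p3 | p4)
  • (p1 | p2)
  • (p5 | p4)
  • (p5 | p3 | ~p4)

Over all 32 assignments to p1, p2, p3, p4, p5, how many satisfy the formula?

The models are:
  p1=0 p2=1 p3=1 p4=0 p5=1
  p1=0 p2=1 p3=1 p4=1 p5=1
  p1=1 p2=0 p3=0 p4=1 p5=1
  p1=1 p2=0 p3=1 p4=0 p5=1
  p1=1 p2=0 p3=1 p4=1 p5=1
  p1=1 p2=1 p3=1 p4=0 p5=1
  p1=1 p2=1 p3=1 p4=1 p5=1
That's 7 in total.

7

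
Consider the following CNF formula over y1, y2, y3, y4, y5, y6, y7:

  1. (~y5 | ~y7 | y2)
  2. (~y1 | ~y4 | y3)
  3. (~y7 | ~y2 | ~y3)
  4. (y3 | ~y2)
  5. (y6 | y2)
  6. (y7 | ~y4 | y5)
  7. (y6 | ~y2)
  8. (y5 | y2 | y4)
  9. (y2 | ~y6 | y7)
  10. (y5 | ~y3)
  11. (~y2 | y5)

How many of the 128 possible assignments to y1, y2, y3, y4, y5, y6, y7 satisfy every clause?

The models are:
  y1=0 y2=0 y3=0 y4=1 y5=0 y6=1 y7=1
  y1=0 y2=1 y3=1 y4=0 y5=1 y6=1 y7=0
  y1=0 y2=1 y3=1 y4=1 y5=1 y6=1 y7=0
  y1=1 y2=1 y3=1 y4=0 y5=1 y6=1 y7=0
  y1=1 y2=1 y3=1 y4=1 y5=1 y6=1 y7=0
That's 5 in total.

5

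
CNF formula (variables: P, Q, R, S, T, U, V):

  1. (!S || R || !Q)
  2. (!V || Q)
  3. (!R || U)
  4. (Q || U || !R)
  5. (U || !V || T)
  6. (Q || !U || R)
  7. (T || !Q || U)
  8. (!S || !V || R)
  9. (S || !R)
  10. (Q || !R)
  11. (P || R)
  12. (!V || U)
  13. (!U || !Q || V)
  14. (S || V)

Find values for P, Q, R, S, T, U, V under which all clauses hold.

P occurs only positively in the remaining clauses — set P = True.
Pure literal: T appears only positively; assign T = True.
Try Q = False.
  then V is forced to False.
  then R is forced to False.
  then U is forced to False.
  then S is forced to True.

P=T, Q=F, R=F, S=T, T=T, U=F, V=F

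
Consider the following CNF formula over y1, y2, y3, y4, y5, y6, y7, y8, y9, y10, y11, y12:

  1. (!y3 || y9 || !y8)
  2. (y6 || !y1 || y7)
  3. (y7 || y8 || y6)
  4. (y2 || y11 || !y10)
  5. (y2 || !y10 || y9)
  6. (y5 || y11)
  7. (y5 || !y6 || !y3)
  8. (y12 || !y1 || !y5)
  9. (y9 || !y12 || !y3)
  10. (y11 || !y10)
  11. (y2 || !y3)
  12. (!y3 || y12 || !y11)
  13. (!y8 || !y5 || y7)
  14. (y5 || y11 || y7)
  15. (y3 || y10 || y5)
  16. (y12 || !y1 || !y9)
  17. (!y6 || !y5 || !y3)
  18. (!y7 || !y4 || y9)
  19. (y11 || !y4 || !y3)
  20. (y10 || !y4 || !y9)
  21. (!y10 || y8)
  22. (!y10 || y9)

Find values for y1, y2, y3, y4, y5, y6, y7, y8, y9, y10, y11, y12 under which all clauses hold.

y1 = False  y2 = True  y3 = True  y4 = False  y5 = False  y6 = False  y7 = True  y8 = True  y9 = True  y10 = True  y11 = True  y12 = True

Check each clause:
  1. (!y3 || y9 || !y8) — y9 is true.
  2. (y7 || y6 || !y1) — !y1 is true.
  3. (y6 || y7 || y8) — y8 is true.
  4. (y11 || y2 || !y10) — y2 is true.
  5. (!y10 || y9 || y2) — y9 is true.
  6. (y5 || y11) — y11 is true.
  7. (y5 || !y6 || !y3) — !y6 is true.
  8. (!y1 || !y5 || y12) — !y5 is true.
  9. (!y12 || !y3 || y9) — y9 is true.
  10. (!y10 || y11) — y11 is true.
  11. (!y3 || y2) — y2 is true.
  12. (y12 || !y3 || !y11) — y12 is true.
  13. (y7 || !y5 || !y8) — !y5 is true.
  14. (y11 || y5 || y7) — y11 is true.
  15. (y5 || y3 || y10) — y10 is true.
  16. (!y9 || !y1 || y12) — y12 is true.
  17. (!y3 || !y6 || !y5) — !y6 is true.
  18. (y9 || !y7 || !y4) — !y4 is true.
  19. (y11 || !y4 || !y3) — y11 is true.
  20. (y10 || !y4 || !y9) — y10 is true.
  21. (y8 || !y10) — y8 is true.
  22. (y9 || !y10) — y9 is true.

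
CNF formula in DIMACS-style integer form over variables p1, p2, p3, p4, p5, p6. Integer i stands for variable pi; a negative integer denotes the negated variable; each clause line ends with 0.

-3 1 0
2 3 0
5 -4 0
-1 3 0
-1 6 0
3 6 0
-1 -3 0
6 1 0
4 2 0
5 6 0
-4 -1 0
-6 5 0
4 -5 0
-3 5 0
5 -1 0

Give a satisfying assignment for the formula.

p1=F, p2=T, p3=F, p4=T, p5=T, p6=T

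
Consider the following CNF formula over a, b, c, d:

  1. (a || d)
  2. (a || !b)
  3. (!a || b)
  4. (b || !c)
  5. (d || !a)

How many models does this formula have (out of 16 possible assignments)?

The models are:
  a=F b=F c=F d=T
  a=T b=T c=F d=T
  a=T b=T c=T d=T
That's 3 in total.

3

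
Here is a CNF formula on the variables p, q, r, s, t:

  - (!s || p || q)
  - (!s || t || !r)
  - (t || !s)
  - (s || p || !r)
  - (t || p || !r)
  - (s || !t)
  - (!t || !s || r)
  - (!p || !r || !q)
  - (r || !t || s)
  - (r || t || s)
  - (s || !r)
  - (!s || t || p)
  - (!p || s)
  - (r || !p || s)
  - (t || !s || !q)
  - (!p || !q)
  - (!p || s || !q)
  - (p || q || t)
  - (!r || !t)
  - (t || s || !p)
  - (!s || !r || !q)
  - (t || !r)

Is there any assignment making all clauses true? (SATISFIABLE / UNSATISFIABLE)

UNSATISFIABLE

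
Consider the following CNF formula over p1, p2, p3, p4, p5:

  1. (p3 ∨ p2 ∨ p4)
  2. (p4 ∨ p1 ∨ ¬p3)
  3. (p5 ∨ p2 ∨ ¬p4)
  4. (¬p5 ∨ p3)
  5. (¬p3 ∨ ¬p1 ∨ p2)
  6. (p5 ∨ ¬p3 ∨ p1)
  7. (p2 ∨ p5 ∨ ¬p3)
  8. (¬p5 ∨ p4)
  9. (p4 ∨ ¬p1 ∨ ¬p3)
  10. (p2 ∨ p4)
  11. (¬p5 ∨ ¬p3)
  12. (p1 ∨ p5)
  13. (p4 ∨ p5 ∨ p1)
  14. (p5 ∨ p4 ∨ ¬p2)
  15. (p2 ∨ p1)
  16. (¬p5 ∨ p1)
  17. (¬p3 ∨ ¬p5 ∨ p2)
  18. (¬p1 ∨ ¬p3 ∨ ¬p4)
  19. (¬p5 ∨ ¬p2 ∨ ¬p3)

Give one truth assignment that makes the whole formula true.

Try p1 = True.
Set p2 = True and propagate.
For the remaining variables, p3 = False, p4 = True, p5 = False works.
Every clause has at least one true literal under this assignment.

p1 = True, p2 = True, p3 = False, p4 = True, p5 = False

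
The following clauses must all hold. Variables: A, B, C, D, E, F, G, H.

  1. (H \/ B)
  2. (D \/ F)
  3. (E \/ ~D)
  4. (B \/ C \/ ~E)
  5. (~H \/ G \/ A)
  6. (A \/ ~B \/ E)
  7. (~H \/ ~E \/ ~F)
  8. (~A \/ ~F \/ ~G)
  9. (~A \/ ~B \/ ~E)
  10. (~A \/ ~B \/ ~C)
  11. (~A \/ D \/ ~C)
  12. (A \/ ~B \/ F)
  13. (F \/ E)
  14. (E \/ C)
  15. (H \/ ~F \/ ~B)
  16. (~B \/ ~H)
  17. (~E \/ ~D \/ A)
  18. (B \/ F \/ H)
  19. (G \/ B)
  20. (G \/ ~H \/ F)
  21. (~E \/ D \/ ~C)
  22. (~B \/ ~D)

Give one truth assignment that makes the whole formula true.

A=F  B=F  C=T  D=F  E=F  F=T  G=T  H=T

Check each clause:
  1. (H \/ B) — H is true.
  2. (F \/ D) — F is true.
  3. (E \/ ~D) — ~D is true.
  4. (C \/ B \/ ~E) — C is true.
  5. (G \/ ~H \/ A) — G is true.
  6. (~B \/ E \/ A) — ~B is true.
  7. (~E \/ ~H \/ ~F) — ~E is true.
  8. (~A \/ ~G \/ ~F) — ~A is true.
  9. (~A \/ ~E \/ ~B) — ~E is true.
  10. (~C \/ ~B \/ ~A) — ~B is true.
  11. (D \/ ~A \/ ~C) — ~A is true.
  12. (A \/ ~B \/ F) — ~B is true.
  13. (F \/ E) — F is true.
  14. (C \/ E) — C is true.
  15. (~F \/ H \/ ~B) — H is true.
  16. (~B \/ ~H) — ~B is true.
  17. (A \/ ~E \/ ~D) — ~E is true.
  18. (H \/ F \/ B) — H is true.
  19. (B \/ G) — G is true.
  20. (F \/ G \/ ~H) — F is true.
  21. (~C \/ ~E \/ D) — ~E is true.
  22. (~D \/ ~B) — ~D is true.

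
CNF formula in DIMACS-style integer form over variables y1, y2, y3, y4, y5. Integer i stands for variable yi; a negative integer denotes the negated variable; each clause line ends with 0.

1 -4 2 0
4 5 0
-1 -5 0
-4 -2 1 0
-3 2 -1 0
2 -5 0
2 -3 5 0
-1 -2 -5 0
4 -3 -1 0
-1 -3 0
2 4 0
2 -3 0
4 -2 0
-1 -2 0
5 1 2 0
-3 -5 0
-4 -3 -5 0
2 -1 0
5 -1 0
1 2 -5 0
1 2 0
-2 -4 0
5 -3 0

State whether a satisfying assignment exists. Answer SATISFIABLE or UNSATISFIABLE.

y2 = True:
  propagation gives y4=True; an empty clause results — contradiction.
y2 = False:
  propagation gives y5=False, y4=True, y1=True; an empty clause results — contradiction.
Every branch closes, so no satisfying assignment exists.

UNSATISFIABLE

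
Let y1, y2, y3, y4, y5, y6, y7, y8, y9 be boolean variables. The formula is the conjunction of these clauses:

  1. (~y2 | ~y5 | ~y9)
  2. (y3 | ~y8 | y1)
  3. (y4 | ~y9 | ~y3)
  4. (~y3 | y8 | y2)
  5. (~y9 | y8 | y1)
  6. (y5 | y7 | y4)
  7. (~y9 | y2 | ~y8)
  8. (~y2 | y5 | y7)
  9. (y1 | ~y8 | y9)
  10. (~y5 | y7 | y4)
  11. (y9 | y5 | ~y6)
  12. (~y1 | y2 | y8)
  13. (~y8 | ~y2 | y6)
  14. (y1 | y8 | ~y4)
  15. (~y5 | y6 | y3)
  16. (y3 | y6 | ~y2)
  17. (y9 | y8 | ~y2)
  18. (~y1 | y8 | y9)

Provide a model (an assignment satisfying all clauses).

Pure literal: y7 appears only positively; assign y7 = True.
Set y1 = False and propagate.
Branch on y2: take y2 = False.
Set y3 = False and propagate.
  then y8 is forced to False.
  then y9 is forced to False.
  then y4 is forced to False.
The remaining clauses are satisfied by y5 = False, y6 = False.

y1=False, y2=False, y3=False, y4=False, y5=False, y6=False, y7=True, y8=False, y9=False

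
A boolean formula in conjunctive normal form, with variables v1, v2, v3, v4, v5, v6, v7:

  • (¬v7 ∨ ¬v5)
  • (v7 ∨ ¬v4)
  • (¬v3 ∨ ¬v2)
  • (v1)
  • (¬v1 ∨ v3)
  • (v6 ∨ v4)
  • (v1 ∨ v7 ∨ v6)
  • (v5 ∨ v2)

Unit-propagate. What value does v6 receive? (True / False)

(v1) is a unit clause: v1 = True.
(v3 ∨ ¬v1) with v1 = True leaves only v3, so v3 = True.
(¬v3 ∨ ¬v2) with v3 = True leaves only ¬v2, so v2 = False.
In (v5 ∨ v2), v2 is now false; v5 must hold, so v5 = True.
From (¬v7 ∨ ¬v5) and v5 = True: v7 = False.
From (¬v4 ∨ v7) and v7 = False: v4 = False.
From (v4 ∨ v6) and v4 = False: v6 = True.

True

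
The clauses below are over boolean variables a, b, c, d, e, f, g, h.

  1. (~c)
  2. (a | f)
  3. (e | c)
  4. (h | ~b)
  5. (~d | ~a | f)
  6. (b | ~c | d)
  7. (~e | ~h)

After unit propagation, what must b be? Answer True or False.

False

(~c) stands alone — c = False.
In (c | e), c is now false; e must hold, so e = True.
(~h | ~e) with e = True leaves only ~h, so h = False.
From (h | ~b) and h = False: b = False.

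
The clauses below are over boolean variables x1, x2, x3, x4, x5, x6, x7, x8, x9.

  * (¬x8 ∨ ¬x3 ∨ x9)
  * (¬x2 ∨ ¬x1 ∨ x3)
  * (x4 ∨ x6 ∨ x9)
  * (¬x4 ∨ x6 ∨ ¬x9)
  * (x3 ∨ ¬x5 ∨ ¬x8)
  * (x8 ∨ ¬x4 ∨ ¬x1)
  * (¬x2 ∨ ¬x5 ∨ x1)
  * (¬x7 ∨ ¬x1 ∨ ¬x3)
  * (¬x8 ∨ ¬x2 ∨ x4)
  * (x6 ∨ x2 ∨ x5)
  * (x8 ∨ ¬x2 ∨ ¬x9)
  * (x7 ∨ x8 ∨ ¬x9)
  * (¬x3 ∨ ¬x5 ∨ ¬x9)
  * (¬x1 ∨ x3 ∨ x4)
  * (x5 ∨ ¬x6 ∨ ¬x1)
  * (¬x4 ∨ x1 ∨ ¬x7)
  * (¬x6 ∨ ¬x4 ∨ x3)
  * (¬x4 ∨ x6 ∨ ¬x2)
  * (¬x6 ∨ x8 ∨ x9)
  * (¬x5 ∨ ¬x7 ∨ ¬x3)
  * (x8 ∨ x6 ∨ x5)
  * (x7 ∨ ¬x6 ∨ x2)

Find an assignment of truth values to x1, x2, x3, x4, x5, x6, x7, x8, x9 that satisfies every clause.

Try x1 = False.
For the remaining variables, x2 = False, x3 = True, x4 = False, x5 = False, x6 = True, x7 = True, x8 = False, x9 = True works.

x1=0, x2=0, x3=1, x4=0, x5=0, x6=1, x7=1, x8=0, x9=1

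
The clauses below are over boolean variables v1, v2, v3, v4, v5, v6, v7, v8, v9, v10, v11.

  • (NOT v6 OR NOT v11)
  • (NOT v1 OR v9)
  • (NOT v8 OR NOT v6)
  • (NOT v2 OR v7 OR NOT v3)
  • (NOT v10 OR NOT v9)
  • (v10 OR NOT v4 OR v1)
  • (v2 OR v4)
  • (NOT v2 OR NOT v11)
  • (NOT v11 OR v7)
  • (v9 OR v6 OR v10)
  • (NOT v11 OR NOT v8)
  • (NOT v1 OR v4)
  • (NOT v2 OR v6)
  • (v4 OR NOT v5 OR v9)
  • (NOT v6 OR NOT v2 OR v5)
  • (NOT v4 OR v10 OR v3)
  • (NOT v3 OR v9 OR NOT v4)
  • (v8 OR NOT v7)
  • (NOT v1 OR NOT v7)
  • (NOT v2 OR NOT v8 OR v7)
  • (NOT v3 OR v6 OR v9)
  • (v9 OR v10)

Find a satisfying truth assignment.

v1=1, v2=0, v3=1, v4=1, v5=1, v6=0, v7=0, v8=1, v9=1, v10=0, v11=0

Check each clause:
  1. (NOT v11 OR NOT v6) — NOT v6 is true.
  2. (NOT v1 OR v9) — v9 is true.
  3. (NOT v8 OR NOT v6) — NOT v6 is true.
  4. (v7 OR NOT v2 OR NOT v3) — NOT v2 is true.
  5. (NOT v10 OR NOT v9) — NOT v10 is true.
  6. (NOT v4 OR v1 OR v10) — v1 is true.
  7. (v4 OR v2) — v4 is true.
  8. (NOT v11 OR NOT v2) — NOT v11 is true.
  9. (NOT v11 OR v7) — NOT v11 is true.
  10. (v9 OR v6 OR v10) — v9 is true.
  11. (NOT v11 OR NOT v8) — NOT v11 is true.
  12. (v4 OR NOT v1) — v4 is true.
  13. (v6 OR NOT v2) — NOT v2 is true.
  14. (v9 OR NOT v5 OR v4) — v9 is true.
  15. (NOT v2 OR v5 OR NOT v6) — NOT v6 is true.
  16. (v3 OR v10 OR NOT v4) — v3 is true.
  17. (NOT v4 OR v9 OR NOT v3) — v9 is true.
  18. (NOT v7 OR v8) — v8 is true.
  19. (NOT v1 OR NOT v7) — NOT v7 is true.
  20. (NOT v2 OR v7 OR NOT v8) — NOT v2 is true.
  21. (v6 OR v9 OR NOT v3) — v9 is true.
  22. (v10 OR v9) — v9 is true.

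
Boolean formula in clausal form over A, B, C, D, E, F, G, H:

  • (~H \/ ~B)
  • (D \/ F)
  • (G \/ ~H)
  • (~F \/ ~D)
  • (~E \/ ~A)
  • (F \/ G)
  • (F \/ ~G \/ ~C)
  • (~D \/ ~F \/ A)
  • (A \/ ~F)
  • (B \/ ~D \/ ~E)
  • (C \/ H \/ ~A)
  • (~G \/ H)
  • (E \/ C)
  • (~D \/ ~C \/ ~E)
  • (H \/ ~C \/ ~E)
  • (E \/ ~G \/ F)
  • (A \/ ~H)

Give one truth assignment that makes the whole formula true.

A=T, B=T, C=T, D=F, E=F, F=T, G=F, H=F

Check each clause:
  1. (~B \/ ~H) — ~H is true.
  2. (F \/ D) — F is true.
  3. (~H \/ G) — ~H is true.
  4. (~F \/ ~D) — ~D is true.
  5. (~E \/ ~A) — ~E is true.
  6. (F \/ G) — F is true.
  7. (~G \/ ~C \/ F) — ~G is true.
  8. (~F \/ A \/ ~D) — A is true.
  9. (~F \/ A) — A is true.
  10. (~E \/ ~D \/ B) — B is true.
  11. (C \/ H \/ ~A) — C is true.
  12. (H \/ ~G) — ~G is true.
  13. (C \/ E) — C is true.
  14. (~E \/ ~C \/ ~D) — ~E is true.
  15. (~E \/ H \/ ~C) — ~E is true.
  16. (E \/ F \/ ~G) — ~G is true.
  17. (~H \/ A) — ~H is true.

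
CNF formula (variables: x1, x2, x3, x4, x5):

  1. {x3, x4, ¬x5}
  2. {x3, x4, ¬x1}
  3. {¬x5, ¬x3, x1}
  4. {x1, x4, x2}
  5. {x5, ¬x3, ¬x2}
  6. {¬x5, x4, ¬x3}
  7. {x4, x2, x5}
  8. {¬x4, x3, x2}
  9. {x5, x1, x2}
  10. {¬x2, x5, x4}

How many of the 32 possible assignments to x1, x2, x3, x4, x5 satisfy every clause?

Split on x4, then x5.
  x4=1, x5=1: remaining (x1,x2,x3) ∈ {(0,1,0); (1,0,1); (1,1,0); (1,1,1)} — 4.
  x4=1, x5=0: remaining (x1,x2,x3) ∈ {(0,1,0); (1,0,1); (1,1,0)} — 3.
  x4=0, x5=1: a clause becomes empty — 0.
  x4=0, x5=0: a clause becomes empty — 0.
Total: 4 + 3 + 0 + 0 = 7.

7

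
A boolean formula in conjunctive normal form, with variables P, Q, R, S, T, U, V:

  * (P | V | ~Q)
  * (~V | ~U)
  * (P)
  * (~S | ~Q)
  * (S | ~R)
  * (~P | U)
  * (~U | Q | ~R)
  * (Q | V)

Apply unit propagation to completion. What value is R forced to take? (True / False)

False

(P) is a unit clause: P = True.
(U | ~P): since P = True, the clause reduces to (U). U = True.
(~V | ~U): since U = True, the clause reduces to (~V). V = False.
(Q | V) with V = False leaves only Q, so Q = True.
(~S | ~Q): since Q = True, the clause reduces to (~S). S = False.
(~R | S) with S = False leaves only ~R, so R = False.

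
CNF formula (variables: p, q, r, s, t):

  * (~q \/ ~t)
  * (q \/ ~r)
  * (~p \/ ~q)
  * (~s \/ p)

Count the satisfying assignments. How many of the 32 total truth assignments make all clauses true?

The models are:
  p=0 q=0 r=0 s=0 t=0
  p=0 q=0 r=0 s=0 t=1
  p=0 q=1 r=0 s=0 t=0
  p=0 q=1 r=1 s=0 t=0
  p=1 q=0 r=0 s=0 t=0
  p=1 q=0 r=0 s=0 t=1
  p=1 q=0 r=0 s=1 t=0
  p=1 q=0 r=0 s=1 t=1
Count: 8.

8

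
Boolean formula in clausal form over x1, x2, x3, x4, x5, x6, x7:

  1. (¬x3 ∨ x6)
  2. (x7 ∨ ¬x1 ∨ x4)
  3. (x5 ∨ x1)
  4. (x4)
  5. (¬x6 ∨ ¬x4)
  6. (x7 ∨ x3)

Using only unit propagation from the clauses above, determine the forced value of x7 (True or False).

Unit clause (x4) sets x4 = True.
In (¬x4 ∨ ¬x6), ¬x4 is now false; ¬x6 must hold, so x6 = False.
(¬x3 ∨ x6) with x6 = False leaves only ¬x3, so x3 = False.
(x3 ∨ x7) with x3 = False leaves only x7, so x7 = True.

True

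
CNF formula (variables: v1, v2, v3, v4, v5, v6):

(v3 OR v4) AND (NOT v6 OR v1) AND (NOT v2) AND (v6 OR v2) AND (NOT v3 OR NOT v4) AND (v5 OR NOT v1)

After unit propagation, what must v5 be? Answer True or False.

(NOT v2) stands alone — v2 = False.
(v6 OR v2) with v2 = False leaves only v6, so v6 = True.
(NOT v6 OR v1) with v6 = True leaves only v1, so v1 = True.
From (v5 OR NOT v1) and v1 = True: v5 = True.

True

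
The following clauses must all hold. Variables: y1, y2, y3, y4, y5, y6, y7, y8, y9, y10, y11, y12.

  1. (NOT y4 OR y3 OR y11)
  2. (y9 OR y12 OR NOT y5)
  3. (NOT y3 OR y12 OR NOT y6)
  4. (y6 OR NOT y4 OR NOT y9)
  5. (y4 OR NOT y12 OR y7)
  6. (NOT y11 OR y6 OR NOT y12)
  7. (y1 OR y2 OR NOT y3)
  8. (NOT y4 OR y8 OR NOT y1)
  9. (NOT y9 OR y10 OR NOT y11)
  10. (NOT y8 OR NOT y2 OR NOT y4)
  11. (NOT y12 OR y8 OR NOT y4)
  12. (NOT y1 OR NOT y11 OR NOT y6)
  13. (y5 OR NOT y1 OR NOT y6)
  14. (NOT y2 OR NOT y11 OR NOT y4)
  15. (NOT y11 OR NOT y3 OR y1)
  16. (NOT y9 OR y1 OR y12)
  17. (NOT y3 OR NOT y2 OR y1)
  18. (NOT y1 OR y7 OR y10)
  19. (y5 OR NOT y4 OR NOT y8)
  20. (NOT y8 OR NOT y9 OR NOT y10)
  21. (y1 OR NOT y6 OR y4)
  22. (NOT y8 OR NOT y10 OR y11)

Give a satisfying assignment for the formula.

y1=False, y2=True, y3=False, y4=False, y5=False, y6=False, y7=True, y8=True, y9=False, y10=False, y11=False, y12=False

Check each clause:
  1. (y11 OR y3 OR NOT y4) — NOT y4 is true.
  2. (y9 OR y12 OR NOT y5) — NOT y5 is true.
  3. (y12 OR NOT y3 OR NOT y6) — NOT y6 is true.
  4. (NOT y4 OR NOT y9 OR y6) — NOT y4 is true.
  5. (NOT y12 OR y7 OR y4) — NOT y12 is true.
  6. (y6 OR NOT y11 OR NOT y12) — NOT y12 is true.
  7. (y2 OR y1 OR NOT y3) — y2 is true.
  8. (y8 OR NOT y4 OR NOT y1) — y8 is true.
  9. (y10 OR NOT y9 OR NOT y11) — NOT y11 is true.
  10. (NOT y4 OR NOT y2 OR NOT y8) — NOT y4 is true.
  11. (y8 OR NOT y4 OR NOT y12) — y8 is true.
  12. (NOT y6 OR NOT y1 OR NOT y11) — NOT y6 is true.
  13. (NOT y1 OR NOT y6 OR y5) — NOT y6 is true.
  14. (NOT y2 OR NOT y4 OR NOT y11) — NOT y4 is true.
  15. (y1 OR NOT y11 OR NOT y3) — NOT y11 is true.
  16. (y1 OR NOT y9 OR y12) — NOT y9 is true.
  17. (NOT y3 OR y1 OR NOT y2) — NOT y3 is true.
  18. (NOT y1 OR y10 OR y7) — NOT y1 is true.
  19. (NOT y8 OR NOT y4 OR y5) — NOT y4 is true.
  20. (NOT y9 OR NOT y10 OR NOT y8) — NOT y10 is true.
  21. (y4 OR NOT y6 OR y1) — NOT y6 is true.
  22. (NOT y8 OR NOT y10 OR y11) — NOT y10 is true.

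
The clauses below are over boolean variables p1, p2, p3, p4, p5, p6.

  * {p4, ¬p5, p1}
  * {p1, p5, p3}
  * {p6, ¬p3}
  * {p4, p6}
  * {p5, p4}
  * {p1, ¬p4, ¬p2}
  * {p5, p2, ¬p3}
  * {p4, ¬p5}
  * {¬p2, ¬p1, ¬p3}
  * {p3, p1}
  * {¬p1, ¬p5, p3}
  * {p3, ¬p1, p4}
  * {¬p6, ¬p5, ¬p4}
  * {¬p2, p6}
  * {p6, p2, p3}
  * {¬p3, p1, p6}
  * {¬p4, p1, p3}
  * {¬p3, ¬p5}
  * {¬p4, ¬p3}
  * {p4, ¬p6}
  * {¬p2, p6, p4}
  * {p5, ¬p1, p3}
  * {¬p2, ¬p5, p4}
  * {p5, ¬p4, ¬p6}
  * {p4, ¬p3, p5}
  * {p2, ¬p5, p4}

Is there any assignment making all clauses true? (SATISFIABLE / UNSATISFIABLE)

p4 = True:
  propagation gives p3=False, p1=True, p5=False; an empty clause results — contradiction.
p4 = False:
  propagation gives p6=True; an empty clause results — contradiction.
Every branch closes, so no satisfying assignment exists.

UNSATISFIABLE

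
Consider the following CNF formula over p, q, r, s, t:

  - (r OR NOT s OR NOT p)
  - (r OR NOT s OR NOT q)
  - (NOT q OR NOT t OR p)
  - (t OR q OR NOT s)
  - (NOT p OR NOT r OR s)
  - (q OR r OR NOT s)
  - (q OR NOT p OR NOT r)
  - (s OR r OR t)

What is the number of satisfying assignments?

10

Split on r, then s.
  r=T, s=T: remaining (p,q,t) ∈ {(F,F,T); (F,T,F); (T,T,F); (T,T,T)} — 4.
  r=T, s=F: remaining (p,q,t) ∈ {(F,F,F); (F,F,T); (F,T,F)} — 3.
  r=F, s=T: a clause becomes empty — 0.
  r=F, s=F: remaining (p,q,t) ∈ {(F,F,T); (T,F,T); (T,T,T)} — 3.
Total: 4 + 3 + 0 + 3 = 10.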